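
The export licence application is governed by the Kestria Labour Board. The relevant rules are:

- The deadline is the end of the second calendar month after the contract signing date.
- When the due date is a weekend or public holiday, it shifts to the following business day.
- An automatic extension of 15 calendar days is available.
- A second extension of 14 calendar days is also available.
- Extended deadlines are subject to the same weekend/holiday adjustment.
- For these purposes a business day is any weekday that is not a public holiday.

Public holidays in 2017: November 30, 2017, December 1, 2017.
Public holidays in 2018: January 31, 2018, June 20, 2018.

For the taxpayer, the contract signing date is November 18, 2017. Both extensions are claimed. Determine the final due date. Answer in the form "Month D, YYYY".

2 months after November 18, 2017 falls in January 2018; the last day of that month is January 31, 2018.
January 31, 2018 is a listed holiday, so it moves to the next business day, February 1, 2018 (Thursday).
With the 15-day extension, February 1, 2018 becomes February 16, 2018.
February 16, 2018 falls on a Friday, which is a business day, so no adjustment is needed.
The 14-calendar-day extension moves the deadline from February 16, 2018 to March 2, 2018.
March 2, 2018 falls on a Friday, which is a business day, so no adjustment is needed.
Deadline: March 2, 2018.

March 2, 2018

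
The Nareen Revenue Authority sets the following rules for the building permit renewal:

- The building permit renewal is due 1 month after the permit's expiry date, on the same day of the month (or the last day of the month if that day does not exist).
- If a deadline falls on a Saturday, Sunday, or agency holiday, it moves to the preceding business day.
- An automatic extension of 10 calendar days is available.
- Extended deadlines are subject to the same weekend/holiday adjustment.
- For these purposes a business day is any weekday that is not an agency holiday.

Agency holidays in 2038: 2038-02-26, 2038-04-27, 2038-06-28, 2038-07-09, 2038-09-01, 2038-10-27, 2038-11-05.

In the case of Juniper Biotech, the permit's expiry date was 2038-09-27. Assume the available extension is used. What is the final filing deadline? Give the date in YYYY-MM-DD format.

2038-11-04

1 month after 2038-09-27, on the same day of the month, is 2038-10-27.
2038-10-27 is a listed holiday; the preceding business day is 2038-10-26 (Tuesday).
Applying the 10-calendar-day extension: 2038-10-26 + 10 days = 2038-11-05.
Because 2038-11-05 is a listed holiday, the deadline becomes 2038-11-04 (Thursday).
The final due date is 2038-11-04.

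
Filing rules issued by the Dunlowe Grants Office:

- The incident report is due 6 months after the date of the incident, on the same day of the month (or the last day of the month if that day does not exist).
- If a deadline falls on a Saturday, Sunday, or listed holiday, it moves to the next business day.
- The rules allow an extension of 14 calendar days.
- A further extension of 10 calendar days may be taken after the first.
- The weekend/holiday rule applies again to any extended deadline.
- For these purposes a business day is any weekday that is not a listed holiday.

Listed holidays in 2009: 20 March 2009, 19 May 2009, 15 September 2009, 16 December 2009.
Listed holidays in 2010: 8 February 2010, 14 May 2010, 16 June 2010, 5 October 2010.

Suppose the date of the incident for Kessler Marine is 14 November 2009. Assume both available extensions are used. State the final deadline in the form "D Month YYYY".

10 June 2010

6 months from 14 November 2009 is 14 May 2010.
Because 14 May 2010 is a listed holiday, the deadline becomes 17 May 2010 (Monday).
With the 14-day extension, 17 May 2010 becomes 31 May 2010.
31 May 2010 (Monday) is already a business day.
Add the 10 calendar-day extension to 31 May 2010: 10 June 2010.
10 June 2010 is a Thursday and not a listed holiday, so it stands.
Deadline: 10 June 2010.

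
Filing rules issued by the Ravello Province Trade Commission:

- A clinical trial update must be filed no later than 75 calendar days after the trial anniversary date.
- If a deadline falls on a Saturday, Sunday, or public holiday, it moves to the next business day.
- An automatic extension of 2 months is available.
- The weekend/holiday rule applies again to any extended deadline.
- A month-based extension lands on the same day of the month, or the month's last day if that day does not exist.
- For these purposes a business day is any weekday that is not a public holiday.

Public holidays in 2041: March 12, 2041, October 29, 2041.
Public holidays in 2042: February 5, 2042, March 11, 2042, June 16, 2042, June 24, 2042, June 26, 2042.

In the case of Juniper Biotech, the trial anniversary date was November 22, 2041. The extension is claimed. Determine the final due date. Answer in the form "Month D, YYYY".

April 7, 2042

75 calendar days after November 22, 2041 is February 5, 2042.
February 5, 2042 is a listed holiday; the next business day is February 6, 2042 (Thursday).
Add 2 months to February 6, 2042: April 6, 2042.
Because April 6, 2042 is a Sunday, the deadline becomes April 7, 2042 (Monday).
Deadline: April 7, 2042.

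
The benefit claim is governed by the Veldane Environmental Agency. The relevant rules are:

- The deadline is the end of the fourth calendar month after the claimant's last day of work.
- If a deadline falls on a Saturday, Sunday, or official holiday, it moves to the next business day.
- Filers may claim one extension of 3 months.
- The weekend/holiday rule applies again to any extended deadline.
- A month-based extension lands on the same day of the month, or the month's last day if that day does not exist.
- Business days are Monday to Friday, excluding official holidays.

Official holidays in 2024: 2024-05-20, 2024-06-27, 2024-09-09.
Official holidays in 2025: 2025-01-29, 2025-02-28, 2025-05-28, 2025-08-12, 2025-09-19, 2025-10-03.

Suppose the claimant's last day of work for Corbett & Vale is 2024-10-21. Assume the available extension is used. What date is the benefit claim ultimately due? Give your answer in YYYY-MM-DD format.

The fourth month after 2024-10-21 is February 2025, whose last day is 2025-02-28.
Because 2025-02-28 is a listed holiday, the deadline becomes 2025-03-03 (Monday).
The 3 months extension carries 2025-03-03 to 2025-06-03.
2025-06-03 falls on a Tuesday, which is a business day, so no adjustment is needed.
Deadline: 2025-06-03.

2025-06-03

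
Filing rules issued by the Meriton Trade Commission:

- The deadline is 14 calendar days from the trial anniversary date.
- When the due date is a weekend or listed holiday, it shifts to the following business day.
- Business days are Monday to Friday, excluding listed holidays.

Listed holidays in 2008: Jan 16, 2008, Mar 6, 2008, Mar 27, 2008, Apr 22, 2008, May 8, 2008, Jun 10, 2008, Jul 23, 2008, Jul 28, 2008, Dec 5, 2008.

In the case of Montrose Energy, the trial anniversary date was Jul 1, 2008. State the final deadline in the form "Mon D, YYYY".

From Jul 1, 2008, 14 calendar days later is Jul 15, 2008.
Jul 15, 2008 falls on a Tuesday, which is a business day, so no adjustment is needed.
Final deadline: Jul 15, 2008.

Jul 15, 2008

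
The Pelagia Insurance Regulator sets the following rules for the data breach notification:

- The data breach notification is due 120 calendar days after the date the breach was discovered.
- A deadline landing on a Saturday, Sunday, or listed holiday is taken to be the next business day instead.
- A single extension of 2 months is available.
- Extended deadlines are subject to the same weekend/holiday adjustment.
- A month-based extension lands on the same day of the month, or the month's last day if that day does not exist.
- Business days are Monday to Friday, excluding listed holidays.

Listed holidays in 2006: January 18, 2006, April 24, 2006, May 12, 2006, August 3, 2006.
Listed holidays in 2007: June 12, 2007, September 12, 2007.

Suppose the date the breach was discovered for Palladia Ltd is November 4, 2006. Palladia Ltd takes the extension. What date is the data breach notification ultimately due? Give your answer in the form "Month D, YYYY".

May 7, 2007

From November 4, 2006, 120 calendar days later is March 4, 2007.
March 4, 2007 is a Sunday; the next business day is March 5, 2007 (Monday).
The 2 months extension carries March 5, 2007 to May 5, 2007.
Because May 5, 2007 is a Saturday, the deadline becomes May 7, 2007 (Monday).
The final due date is May 7, 2007.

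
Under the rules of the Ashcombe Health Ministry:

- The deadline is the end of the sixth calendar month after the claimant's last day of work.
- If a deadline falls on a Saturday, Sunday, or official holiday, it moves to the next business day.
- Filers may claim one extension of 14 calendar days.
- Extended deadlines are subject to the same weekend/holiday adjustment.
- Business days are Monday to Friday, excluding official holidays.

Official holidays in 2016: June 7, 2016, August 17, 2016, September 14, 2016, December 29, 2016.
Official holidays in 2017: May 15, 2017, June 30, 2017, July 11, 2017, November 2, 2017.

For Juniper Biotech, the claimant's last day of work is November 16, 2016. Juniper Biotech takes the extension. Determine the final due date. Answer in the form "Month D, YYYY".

June 14, 2017

6 months after November 16, 2016 falls in May 2017; the last day of that month is May 31, 2017.
May 31, 2017 (Wednesday) is already a business day.
With the 14-day extension, May 31, 2017 becomes June 14, 2017.
Since June 14, 2017 is a Wednesday and not a holiday, the date is unchanged.
So the filing is due June 14, 2017.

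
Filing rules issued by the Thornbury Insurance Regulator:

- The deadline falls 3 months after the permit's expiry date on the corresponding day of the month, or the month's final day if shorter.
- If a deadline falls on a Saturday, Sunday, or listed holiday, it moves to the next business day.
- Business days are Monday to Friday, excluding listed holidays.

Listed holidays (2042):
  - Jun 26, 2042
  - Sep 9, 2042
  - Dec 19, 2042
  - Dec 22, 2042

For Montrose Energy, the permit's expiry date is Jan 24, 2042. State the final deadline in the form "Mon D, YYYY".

Apr 24, 2042

3 months from Jan 24, 2042 is Apr 24, 2042.
Since Apr 24, 2042 is a Thursday and not a holiday, the date is unchanged.
So the filing is due Apr 24, 2042.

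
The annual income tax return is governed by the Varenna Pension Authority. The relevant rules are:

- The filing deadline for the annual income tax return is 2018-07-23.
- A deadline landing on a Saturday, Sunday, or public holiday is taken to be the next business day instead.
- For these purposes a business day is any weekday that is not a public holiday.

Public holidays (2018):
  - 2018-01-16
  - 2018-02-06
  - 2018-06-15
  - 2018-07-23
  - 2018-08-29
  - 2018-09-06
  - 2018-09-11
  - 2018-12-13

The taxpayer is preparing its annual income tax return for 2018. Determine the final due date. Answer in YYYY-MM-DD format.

The stated deadline is 2018-07-23.
2018-07-23 falls on a listed holiday. Rolling to the next business day gives 2018-07-24, a Tuesday.
Deadline: 2018-07-24.

2018-07-24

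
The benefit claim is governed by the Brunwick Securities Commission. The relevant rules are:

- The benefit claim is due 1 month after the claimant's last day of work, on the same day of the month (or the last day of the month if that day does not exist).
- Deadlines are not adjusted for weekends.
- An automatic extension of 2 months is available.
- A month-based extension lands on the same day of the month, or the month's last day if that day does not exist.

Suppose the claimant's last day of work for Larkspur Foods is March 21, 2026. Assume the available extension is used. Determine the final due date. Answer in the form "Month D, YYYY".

Moving 1 month forward from March 21, 2026 on the corresponding day gives April 21, 2026.
April 21, 2026 is a Tuesday; no weekend or holiday adjustment applies.
Applying the 2 months extension: 2 months after April 21, 2026 is June 21, 2026.
No adjustment is made for weekends or holidays, so June 21, 2026 stands.
The final due date is June 21, 2026.

June 21, 2026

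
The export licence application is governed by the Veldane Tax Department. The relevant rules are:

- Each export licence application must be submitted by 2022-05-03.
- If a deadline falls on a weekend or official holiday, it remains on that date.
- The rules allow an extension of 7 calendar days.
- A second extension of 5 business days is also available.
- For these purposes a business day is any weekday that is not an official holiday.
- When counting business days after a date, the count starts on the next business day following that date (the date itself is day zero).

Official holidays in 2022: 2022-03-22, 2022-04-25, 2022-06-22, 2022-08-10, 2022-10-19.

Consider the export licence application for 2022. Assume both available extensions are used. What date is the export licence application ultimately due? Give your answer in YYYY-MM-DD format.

2022-05-17

The statutory due date is 2022-05-03.
2022-05-03 falls on a Tuesday. The rules make no weekend/holiday allowance, so it remains 2022-05-03.
The 7-calendar-day extension moves the deadline from 2022-05-03 to 2022-05-10.
2022-05-10 is a Tuesday; no weekend or holiday adjustment applies.
Applying the 5-business-day extension: 5 business days after 2022-05-10 is 2022-05-17.
2022-05-17 is a Tuesday; no weekend or holiday adjustment applies.
Final deadline: 2022-05-17.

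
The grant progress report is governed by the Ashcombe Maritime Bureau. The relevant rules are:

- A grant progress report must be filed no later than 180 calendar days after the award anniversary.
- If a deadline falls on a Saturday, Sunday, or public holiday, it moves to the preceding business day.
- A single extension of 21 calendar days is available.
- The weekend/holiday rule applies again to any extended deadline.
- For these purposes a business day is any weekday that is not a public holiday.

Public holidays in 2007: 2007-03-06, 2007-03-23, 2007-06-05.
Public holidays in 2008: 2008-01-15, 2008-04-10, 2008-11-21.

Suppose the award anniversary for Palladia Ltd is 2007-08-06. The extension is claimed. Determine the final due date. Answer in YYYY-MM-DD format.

Trigger date 2007-08-06 + 180 calendar days = 2008-02-02.
2008-02-02 is a Saturday, so it moves to the preceding business day, 2008-02-01 (Friday).
Applying the 21-calendar-day extension: 2008-02-01 + 21 days = 2008-02-22.
2008-02-22 falls on a Friday, which is a business day, so no adjustment is needed.
The final due date is 2008-02-22.

2008-02-22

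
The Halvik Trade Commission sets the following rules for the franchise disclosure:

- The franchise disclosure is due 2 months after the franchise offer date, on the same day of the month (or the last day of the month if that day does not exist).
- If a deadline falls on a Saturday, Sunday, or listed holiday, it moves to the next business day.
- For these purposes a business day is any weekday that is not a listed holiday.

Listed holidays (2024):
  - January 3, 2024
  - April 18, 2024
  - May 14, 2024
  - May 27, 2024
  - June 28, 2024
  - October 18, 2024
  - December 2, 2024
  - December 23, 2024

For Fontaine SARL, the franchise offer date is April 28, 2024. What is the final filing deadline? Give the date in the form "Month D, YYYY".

July 1, 2024

2 months after April 28, 2024, on the same day of the month, is June 28, 2024.
June 28, 2024 is a listed holiday, so it moves to the next business day, July 1, 2024 (Monday).
Deadline: July 1, 2024.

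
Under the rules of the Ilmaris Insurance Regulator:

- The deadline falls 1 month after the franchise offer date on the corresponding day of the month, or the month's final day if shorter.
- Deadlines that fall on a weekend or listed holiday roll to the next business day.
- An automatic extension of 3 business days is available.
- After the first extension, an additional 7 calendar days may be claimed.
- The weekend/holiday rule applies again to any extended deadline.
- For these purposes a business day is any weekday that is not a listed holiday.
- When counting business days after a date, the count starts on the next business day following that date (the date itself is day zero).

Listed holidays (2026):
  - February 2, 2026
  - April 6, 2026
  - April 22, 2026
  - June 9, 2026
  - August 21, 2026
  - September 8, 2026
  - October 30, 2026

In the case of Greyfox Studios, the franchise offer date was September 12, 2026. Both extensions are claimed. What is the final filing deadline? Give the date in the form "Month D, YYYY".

1 month from September 12, 2026 is October 12, 2026.
Since October 12, 2026 is a Monday and not a holiday, the date is unchanged.
Applying the 3-business-day extension: 3 business days after October 12, 2026 is October 15, 2026.
October 15, 2026 falls on a Thursday, which is a business day, so no adjustment is needed.
The 7-calendar-day extension moves the deadline from October 15, 2026 to October 22, 2026.
October 22, 2026 falls on a Thursday, which is a business day, so no adjustment is needed.
Deadline: October 22, 2026.

October 22, 2026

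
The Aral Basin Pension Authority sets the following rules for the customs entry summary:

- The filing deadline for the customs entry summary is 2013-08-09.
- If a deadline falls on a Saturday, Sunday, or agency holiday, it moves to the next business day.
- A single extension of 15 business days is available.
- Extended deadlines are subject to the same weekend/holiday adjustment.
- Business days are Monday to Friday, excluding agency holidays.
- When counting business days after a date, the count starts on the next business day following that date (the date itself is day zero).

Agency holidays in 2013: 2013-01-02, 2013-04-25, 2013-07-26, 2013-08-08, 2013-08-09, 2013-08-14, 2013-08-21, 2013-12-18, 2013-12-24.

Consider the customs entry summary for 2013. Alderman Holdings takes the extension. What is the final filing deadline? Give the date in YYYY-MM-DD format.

2013-09-04

The statutory due date is 2013-08-09.
2013-08-09 is a listed holiday, so it moves to the next business day, 2013-08-12 (Monday).
Applying the 15-business-day extension: 15 business days after 2013-08-12 is 2013-09-04.
2013-09-04 (Wednesday) is already a business day.
So the filing is due 2013-09-04.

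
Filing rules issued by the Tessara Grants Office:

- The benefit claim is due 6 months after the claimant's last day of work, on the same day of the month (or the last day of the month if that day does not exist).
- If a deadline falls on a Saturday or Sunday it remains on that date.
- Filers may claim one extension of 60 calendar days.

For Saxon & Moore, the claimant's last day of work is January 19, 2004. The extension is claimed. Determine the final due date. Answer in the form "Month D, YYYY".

Moving 6 months forward from January 19, 2004 on the corresponding day gives July 19, 2004.
No adjustment is made for weekends or holidays, so July 19, 2004 stands.
Applying the 60-calendar-day extension: July 19, 2004 + 60 days = September 17, 2004.
September 17, 2004 is a Friday; no weekend or holiday adjustment applies.
Final deadline: September 17, 2004.

September 17, 2004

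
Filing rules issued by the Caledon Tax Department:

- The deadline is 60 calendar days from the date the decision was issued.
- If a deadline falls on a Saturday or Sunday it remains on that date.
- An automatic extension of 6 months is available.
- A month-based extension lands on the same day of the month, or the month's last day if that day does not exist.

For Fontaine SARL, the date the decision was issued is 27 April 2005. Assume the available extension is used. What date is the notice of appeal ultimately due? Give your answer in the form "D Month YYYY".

26 December 2005

60 calendar days after 27 April 2005 is 26 June 2005.
26 June 2005 is a Sunday; no weekend or holiday adjustment applies.
The 6 months extension carries 26 June 2005 to 26 December 2005.
No adjustment is made for weekends or holidays, so 26 December 2005 stands.
The final due date is 26 December 2005.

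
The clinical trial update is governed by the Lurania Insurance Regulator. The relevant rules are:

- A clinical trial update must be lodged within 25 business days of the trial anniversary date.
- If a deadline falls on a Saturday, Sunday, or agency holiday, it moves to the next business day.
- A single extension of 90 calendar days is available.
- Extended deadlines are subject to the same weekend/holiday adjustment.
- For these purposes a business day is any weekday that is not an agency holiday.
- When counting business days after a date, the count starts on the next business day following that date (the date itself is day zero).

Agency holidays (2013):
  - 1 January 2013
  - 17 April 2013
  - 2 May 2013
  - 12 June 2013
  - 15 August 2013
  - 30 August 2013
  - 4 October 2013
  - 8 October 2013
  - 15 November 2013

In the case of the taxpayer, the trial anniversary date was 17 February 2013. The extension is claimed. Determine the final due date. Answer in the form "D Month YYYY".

20 June 2013

25 business days after 17 February 2013, excluding weekends and holidays, is 22 March 2013.
22 March 2013 falls on a Friday, which is a business day, so no adjustment is needed.
With the 90-day extension, 22 March 2013 becomes 20 June 2013.
20 June 2013 (Thursday) is already a business day.
Final deadline: 20 June 2013.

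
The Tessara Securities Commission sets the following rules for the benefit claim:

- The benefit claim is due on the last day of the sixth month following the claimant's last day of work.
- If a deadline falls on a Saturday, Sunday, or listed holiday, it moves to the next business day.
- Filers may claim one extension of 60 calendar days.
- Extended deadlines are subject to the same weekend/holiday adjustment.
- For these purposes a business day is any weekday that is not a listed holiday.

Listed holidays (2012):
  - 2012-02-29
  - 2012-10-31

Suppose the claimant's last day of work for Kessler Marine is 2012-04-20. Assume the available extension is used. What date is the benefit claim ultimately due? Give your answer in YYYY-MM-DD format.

The sixth month after 2012-04-20 is October 2012, whose last day is 2012-10-31.
2012-10-31 is a listed holiday, so it moves to the next business day, 2012-11-01 (Thursday).
With the 60-day extension, 2012-11-01 becomes 2012-12-31.
2012-12-31 falls on a Monday, which is a business day, so no adjustment is needed.
So the filing is due 2012-12-31.

2012-12-31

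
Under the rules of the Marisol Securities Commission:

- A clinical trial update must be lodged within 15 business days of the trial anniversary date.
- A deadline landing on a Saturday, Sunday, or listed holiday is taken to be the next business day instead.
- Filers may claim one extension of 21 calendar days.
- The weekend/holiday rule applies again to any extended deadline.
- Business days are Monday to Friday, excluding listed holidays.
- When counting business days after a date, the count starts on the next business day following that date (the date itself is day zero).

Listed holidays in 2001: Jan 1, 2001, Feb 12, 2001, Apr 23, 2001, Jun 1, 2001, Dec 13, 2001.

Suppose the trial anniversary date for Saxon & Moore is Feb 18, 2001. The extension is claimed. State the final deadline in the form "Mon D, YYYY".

Mar 30, 2001

Starting the day after Feb 18, 2001 and counting 15 business days lands on Mar 9, 2001.
Mar 9, 2001 (Friday) is already a business day.
With the 21-day extension, Mar 9, 2001 becomes Mar 30, 2001.
Mar 30, 2001 falls on a Friday, which is a business day, so no adjustment is needed.
The final due date is Mar 30, 2001.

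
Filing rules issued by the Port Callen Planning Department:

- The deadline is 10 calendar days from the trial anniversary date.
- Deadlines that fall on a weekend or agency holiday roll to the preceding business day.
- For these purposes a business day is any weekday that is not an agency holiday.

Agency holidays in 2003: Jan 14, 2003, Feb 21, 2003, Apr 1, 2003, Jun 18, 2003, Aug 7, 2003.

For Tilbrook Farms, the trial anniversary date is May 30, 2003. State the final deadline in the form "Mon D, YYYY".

Adding 10 calendar days to May 30, 2003 gives Jun 9, 2003.
Since Jun 9, 2003 is a Monday and not a holiday, the date is unchanged.
Deadline: Jun 9, 2003.

Jun 9, 2003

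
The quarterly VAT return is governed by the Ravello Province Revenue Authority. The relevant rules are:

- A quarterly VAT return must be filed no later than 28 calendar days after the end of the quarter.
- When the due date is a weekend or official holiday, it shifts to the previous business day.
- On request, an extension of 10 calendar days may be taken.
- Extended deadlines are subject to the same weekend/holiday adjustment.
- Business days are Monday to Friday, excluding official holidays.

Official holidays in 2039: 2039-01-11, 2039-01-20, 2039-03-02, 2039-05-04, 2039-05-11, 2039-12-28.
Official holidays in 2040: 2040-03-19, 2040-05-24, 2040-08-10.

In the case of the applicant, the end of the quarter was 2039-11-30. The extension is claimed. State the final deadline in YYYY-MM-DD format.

2040-01-06

Adding 28 calendar days to 2039-11-30 gives 2039-12-28.
2039-12-28 is a listed holiday; the preceding business day is 2039-12-27 (Tuesday).
Applying the 10-calendar-day extension: 2039-12-27 + 10 days = 2040-01-06.
2040-01-06 (Friday) is already a business day.
The final due date is 2040-01-06.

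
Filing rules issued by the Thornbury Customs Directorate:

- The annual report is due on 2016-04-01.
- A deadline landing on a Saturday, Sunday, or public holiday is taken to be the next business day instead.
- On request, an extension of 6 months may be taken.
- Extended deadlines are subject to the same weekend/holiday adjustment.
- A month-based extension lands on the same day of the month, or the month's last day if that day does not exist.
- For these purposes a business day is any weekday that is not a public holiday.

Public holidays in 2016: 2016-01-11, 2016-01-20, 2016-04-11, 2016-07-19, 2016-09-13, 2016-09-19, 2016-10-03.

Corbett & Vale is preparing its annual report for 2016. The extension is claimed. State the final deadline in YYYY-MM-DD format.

2016-10-04

The statutory due date is 2016-04-01.
2016-04-01 falls on a Friday, which is a business day, so no adjustment is needed.
Applying the 6 months extension: 6 months after 2016-04-01 is 2016-10-01.
2016-10-01 is a Saturday, so it moves to the next business day, 2016-10-04 (Tuesday).
Final deadline: 2016-10-04.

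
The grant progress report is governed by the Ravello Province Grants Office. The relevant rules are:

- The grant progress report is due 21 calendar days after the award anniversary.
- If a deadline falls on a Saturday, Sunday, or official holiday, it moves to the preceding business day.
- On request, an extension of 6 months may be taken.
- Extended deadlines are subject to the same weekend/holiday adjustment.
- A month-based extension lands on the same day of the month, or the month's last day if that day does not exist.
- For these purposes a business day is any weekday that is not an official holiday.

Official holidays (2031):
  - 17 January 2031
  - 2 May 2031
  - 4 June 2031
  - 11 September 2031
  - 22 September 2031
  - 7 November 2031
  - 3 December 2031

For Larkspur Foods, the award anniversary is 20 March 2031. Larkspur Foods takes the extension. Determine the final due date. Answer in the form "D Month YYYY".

10 October 2031

21 calendar days after 20 March 2031 is 10 April 2031.
Since 10 April 2031 is a Thursday and not a holiday, the date is unchanged.
The 6 months extension carries 10 April 2031 to 10 October 2031.
Since 10 October 2031 is a Friday and not a holiday, the date is unchanged.
So the filing is due 10 October 2031.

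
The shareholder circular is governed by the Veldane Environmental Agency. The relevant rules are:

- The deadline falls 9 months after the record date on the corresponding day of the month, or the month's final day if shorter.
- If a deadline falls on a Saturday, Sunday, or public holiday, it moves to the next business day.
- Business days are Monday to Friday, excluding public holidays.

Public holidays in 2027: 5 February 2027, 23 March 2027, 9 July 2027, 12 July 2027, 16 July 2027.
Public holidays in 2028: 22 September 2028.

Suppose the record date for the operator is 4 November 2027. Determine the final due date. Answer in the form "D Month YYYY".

4 August 2028

9 months after 4 November 2027, on the same day of the month, is 4 August 2028.
4 August 2028 is a Friday and not a listed holiday, so it stands.
So the filing is due 4 August 2028.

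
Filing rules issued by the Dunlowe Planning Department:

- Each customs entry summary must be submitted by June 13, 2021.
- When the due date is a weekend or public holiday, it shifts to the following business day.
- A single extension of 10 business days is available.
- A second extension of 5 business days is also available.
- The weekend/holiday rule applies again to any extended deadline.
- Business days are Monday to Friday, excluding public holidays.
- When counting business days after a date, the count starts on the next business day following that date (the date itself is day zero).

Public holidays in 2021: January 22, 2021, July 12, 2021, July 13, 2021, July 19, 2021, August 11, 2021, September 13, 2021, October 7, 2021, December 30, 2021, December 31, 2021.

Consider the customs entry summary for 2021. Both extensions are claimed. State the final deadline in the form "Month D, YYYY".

July 5, 2021

The stated deadline is June 13, 2021.
June 13, 2021 is a Sunday, so it moves to the next business day, June 14, 2021 (Monday).
Counting 10 further business days from June 14, 2021 reaches June 28, 2021.
June 28, 2021 is a Monday and not a listed holiday, so it stands.
Counting 5 further business days from June 28, 2021 reaches July 5, 2021.
July 5, 2021 falls on a Monday, which is a business day, so no adjustment is needed.
The final due date is July 5, 2021.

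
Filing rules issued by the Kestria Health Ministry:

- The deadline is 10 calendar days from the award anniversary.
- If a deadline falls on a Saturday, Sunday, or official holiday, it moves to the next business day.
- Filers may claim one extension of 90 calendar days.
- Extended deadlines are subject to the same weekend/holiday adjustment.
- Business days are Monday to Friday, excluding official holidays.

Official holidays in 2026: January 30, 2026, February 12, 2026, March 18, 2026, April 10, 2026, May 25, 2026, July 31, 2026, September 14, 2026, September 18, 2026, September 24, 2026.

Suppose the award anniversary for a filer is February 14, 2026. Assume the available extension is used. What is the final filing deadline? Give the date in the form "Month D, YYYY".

May 26, 2026

Trigger date February 14, 2026 + 10 calendar days = February 24, 2026.
February 24, 2026 falls on a Tuesday, which is a business day, so no adjustment is needed.
The 90-calendar-day extension moves the deadline from February 24, 2026 to May 25, 2026.
May 25, 2026 is a listed holiday; the next business day is May 26, 2026 (Tuesday).
So the filing is due May 26, 2026.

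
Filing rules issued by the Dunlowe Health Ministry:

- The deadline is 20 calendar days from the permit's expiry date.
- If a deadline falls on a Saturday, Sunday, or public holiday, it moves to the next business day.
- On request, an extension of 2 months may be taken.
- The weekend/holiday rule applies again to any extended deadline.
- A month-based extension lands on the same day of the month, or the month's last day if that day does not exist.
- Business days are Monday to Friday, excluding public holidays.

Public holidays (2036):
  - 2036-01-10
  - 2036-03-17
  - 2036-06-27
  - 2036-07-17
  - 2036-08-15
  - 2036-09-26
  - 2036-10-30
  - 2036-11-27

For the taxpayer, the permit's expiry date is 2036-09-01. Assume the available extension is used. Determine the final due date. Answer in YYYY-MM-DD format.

2036-11-24

Trigger date 2036-09-01 + 20 calendar days = 2036-09-21.
2036-09-21 falls on a Sunday. Rolling to the next business day gives 2036-09-22, a Monday.
Add 2 months to 2036-09-22: 2036-11-22.
2036-11-22 falls on a Saturday. Rolling to the next business day gives 2036-11-24, a Monday.
The final due date is 2036-11-24.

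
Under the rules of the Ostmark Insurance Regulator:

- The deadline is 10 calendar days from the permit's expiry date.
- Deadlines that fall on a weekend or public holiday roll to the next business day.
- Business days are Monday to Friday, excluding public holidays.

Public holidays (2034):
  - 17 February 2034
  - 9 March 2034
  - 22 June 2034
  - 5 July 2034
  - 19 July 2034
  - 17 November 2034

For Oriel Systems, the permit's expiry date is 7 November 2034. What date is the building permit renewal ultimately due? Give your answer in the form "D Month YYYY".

10 calendar days after 7 November 2034 is 17 November 2034.
17 November 2034 is a listed holiday; the next business day is 20 November 2034 (Monday).
Final deadline: 20 November 2034.

20 November 2034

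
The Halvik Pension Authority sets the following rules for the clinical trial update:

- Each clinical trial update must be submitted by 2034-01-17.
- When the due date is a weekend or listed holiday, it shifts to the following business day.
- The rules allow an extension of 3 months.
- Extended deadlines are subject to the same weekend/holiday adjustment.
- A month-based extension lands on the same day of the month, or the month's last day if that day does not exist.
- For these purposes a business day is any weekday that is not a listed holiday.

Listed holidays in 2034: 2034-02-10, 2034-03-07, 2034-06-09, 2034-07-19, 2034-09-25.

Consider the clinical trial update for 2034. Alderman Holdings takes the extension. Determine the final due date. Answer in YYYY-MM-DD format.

2034-04-17

The stated deadline is 2034-01-17.
2034-01-17 (Tuesday) is already a business day.
Applying the 3 months extension: 3 months after 2034-01-17 is 2034-04-17.
Since 2034-04-17 is a Monday and not a holiday, the date is unchanged.
Deadline: 2034-04-17.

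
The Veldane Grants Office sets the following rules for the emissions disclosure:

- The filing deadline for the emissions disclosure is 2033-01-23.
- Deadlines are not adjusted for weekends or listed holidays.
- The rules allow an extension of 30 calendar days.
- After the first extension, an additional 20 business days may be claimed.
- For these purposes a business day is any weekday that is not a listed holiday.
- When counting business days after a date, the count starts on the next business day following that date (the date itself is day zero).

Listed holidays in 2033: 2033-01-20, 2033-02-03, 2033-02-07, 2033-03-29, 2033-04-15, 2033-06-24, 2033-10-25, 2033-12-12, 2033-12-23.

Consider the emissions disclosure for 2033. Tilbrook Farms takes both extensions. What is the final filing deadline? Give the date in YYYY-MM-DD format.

2033-03-22

The statutory due date is 2033-01-23.
2033-01-23 falls on a Sunday. The rules make no weekend/holiday allowance, so it remains 2033-01-23.
Applying the 30-calendar-day extension: 2033-01-23 + 30 days = 2033-02-22.
2033-02-22 is a Tuesday; no weekend or holiday adjustment applies.
Counting 20 further business days from 2033-02-22 reaches 2033-03-22.
No adjustment is made for weekends or holidays, so 2033-03-22 stands.
The final due date is 2033-03-22.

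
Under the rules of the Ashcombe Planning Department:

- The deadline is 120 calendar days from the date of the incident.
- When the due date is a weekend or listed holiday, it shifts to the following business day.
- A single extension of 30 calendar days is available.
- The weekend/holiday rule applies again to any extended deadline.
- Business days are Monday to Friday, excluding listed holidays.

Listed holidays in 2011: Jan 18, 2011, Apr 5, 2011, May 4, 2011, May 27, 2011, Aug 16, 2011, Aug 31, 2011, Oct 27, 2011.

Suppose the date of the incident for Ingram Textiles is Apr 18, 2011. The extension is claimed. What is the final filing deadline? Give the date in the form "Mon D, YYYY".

Sep 16, 2011

Adding 120 calendar days to Apr 18, 2011 gives Aug 16, 2011.
Aug 16, 2011 falls on a listed holiday. Rolling to the next business day gives Aug 17, 2011, a Wednesday.
The 30-calendar-day extension moves the deadline from Aug 17, 2011 to Sep 16, 2011.
Since Sep 16, 2011 is a Friday and not a holiday, the date is unchanged.
Deadline: Sep 16, 2011.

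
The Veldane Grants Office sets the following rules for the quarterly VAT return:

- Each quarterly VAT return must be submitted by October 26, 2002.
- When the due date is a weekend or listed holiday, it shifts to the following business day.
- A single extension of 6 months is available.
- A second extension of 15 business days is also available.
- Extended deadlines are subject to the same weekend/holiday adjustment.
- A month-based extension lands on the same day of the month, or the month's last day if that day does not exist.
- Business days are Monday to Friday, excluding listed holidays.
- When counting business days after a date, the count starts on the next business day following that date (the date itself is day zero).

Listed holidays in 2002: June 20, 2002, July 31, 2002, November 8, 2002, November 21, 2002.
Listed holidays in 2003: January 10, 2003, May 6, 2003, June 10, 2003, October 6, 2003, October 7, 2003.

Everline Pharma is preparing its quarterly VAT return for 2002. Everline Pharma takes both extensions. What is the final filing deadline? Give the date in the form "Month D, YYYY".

The stated deadline is October 26, 2002.
October 26, 2002 falls on a Saturday. Rolling to the next business day gives October 28, 2002, a Monday.
Applying the 6 months extension: 6 months after October 28, 2002 is April 28, 2003.
April 28, 2003 (Monday) is already a business day.
Counting 15 further business days from April 28, 2003 reaches May 20, 2003.
Since May 20, 2003 is a Tuesday and not a holiday, the date is unchanged.
The final due date is May 20, 2003.

May 20, 2003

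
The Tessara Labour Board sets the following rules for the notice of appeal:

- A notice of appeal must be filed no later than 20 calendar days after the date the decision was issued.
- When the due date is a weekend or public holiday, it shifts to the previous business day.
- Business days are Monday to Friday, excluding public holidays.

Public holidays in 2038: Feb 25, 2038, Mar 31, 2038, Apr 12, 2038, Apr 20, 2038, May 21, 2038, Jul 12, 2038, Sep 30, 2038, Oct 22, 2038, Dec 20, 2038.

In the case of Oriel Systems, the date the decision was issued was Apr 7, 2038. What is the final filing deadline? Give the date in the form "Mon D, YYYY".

Trigger date Apr 7, 2038 + 20 calendar days = Apr 27, 2038.
Apr 27, 2038 is a Tuesday and not a listed holiday, so it stands.
Deadline: Apr 27, 2038.

Apr 27, 2038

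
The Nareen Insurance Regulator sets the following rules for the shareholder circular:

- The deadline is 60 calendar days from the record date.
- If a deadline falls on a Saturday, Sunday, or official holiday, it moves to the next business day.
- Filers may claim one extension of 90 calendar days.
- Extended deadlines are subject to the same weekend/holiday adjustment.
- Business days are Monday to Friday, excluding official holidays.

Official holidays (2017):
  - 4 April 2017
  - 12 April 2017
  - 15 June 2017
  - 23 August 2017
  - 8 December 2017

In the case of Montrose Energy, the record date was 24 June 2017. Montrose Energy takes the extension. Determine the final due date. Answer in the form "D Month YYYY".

22 November 2017

From 24 June 2017, 60 calendar days later is 23 August 2017.
23 August 2017 is a listed holiday, so it moves to the next business day, 24 August 2017 (Thursday).
The 90-calendar-day extension moves the deadline from 24 August 2017 to 22 November 2017.
22 November 2017 falls on a Wednesday, which is a business day, so no adjustment is needed.
The final due date is 22 November 2017.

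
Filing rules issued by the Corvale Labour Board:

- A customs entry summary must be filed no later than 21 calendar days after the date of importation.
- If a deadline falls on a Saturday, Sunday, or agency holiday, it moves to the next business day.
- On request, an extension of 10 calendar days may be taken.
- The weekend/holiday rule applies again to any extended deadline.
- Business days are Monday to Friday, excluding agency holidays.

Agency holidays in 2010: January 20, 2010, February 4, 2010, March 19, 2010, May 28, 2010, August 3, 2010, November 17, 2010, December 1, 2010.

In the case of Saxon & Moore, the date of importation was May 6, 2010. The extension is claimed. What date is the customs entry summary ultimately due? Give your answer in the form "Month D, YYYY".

Trigger date May 6, 2010 + 21 calendar days = May 27, 2010.
May 27, 2010 falls on a Thursday, which is a business day, so no adjustment is needed.
Add the 10 calendar-day extension to May 27, 2010: June 6, 2010.
June 6, 2010 is a Sunday; the next business day is June 7, 2010 (Monday).
Deadline: June 7, 2010.

June 7, 2010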